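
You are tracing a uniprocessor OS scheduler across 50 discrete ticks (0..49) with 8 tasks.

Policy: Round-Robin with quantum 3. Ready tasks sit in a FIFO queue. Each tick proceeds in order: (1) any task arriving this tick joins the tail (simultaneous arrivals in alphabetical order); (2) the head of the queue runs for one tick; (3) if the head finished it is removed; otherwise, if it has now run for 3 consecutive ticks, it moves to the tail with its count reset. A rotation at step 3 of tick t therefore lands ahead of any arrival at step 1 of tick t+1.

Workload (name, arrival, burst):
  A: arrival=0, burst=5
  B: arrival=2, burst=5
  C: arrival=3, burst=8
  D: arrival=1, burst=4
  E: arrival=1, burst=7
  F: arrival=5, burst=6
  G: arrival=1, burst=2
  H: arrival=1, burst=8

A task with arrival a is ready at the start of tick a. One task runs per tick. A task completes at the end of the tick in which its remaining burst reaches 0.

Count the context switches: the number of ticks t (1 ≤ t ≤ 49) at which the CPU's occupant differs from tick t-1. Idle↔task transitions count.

context switches = 18

t=0: queue=[A] q_used=0 → run A
t=1: queue=[A,D,E,G,H] q_used=1 → run A
t=2: queue=[A,D,E,G,H,B] q_used=2 → run A
t=3: queue=[D,E,G,H,B,A,C] q_used=0 → run D
t=4: queue=[D,E,G,H,B,A,C] q_used=1 → run D
t=5: queue=[D,E,G,H,B,A,C,F] q_used=2 → run D
t=6: queue=[E,G,H,B,A,C,F,D] q_used=0 → run E
t=7: queue=[E,G,H,B,A,C,F,D] q_used=1 → run E
t=8: queue=[E,G,H,B,A,C,F,D] q_used=2 → run E
t=9: queue=[G,H,B,A,C,F,D,E] q_used=0 → run G
t=10: queue=[G,H,B,A,C,F,D,E] q_used=1 → run G
t=11: queue=[H,B,A,C,F,D,E] q_used=0 → run H
t=12: queue=[H,B,A,C,F,D,E] q_used=1 → run H
t=13: queue=[H,B,A,C,F,D,E] q_used=2 → run H
t=14: queue=[B,A,C,F,D,E,H] q_used=0 → run B
t=15: queue=[B,A,C,F,D,E,H] q_used=1 → run B
t=16: queue=[B,A,C,F,D,E,H] q_used=2 → run B
t=17: queue=[A,C,F,D,E,H,B] q_used=0 → run A
t=18: queue=[A,C,F,D,E,H,B] q_used=1 → run A
t=19: queue=[C,F,D,E,H,B] q_used=0 → run C
t=20: queue=[C,F,D,E,H,B] q_used=1 → run C
t=21: queue=[C,F,D,E,H,B] q_used=2 → run C
t=22: queue=[F,D,E,H,B,C] q_used=0 → run F
t=23: queue=[F,D,E,H,B,C] q_used=1 → run F
t=24: queue=[F,D,E,H,B,C] q_used=2 → run F
t=25: queue=[D,E,H,B,C,F] q_used=0 → run D
t=26: queue=[E,H,B,C,F] q_used=0 → run E
t=27: queue=[E,H,B,C,F] q_used=1 → run E
t=28: queue=[E,H,B,C,F] q_used=2 → run E
t=29: queue=[H,B,C,F,E] q_used=0 → run H
t=30: queue=[H,B,C,F,E] q_used=1 → run H
t=31: queue=[H,B,C,F,E] q_used=2 → run H
t=32: queue=[B,C,F,E,H] q_used=0 → run B
t=33: queue=[B,C,F,E,H] q_used=1 → run B
t=34: queue=[C,F,E,H] q_used=0 → run C
t=35: queue=[C,F,E,H] q_used=1 → run C
t=36: queue=[C,F,E,H] q_used=2 → run C
t=37: queue=[F,E,H,C] q_used=0 → run F
t=38: queue=[F,E,H,C] q_used=1 → run F
t=39: queue=[F,E,H,C] q_used=2 → run F
t=40: queue=[E,H,C] q_used=0 → run E
t=41: queue=[H,C] q_used=0 → run H
t=42: queue=[H,C] q_used=1 → run H
t=43: queue=[C] q_used=0 → run C
t=44: queue=[C] q_used=1 → run C
t=45: (idle)
t=46: (idle)
t=47: (idle)
t=48: (idle)
t=49: (idle)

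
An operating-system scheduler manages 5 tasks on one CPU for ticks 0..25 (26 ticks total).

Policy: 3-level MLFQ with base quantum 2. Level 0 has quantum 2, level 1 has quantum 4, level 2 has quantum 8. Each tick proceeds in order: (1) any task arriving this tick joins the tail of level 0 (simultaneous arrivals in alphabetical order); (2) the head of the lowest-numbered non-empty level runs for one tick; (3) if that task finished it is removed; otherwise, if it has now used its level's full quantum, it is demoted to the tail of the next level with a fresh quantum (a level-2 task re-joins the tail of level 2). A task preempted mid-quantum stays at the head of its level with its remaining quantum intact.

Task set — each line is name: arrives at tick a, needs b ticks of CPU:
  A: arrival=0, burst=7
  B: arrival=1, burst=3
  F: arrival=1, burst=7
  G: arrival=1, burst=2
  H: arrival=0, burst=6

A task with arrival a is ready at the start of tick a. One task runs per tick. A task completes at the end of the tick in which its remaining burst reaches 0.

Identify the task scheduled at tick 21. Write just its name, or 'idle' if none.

running at tick 21 = F

t=0: L0/L1/L2 = AH/-/- → run A
t=1: L0/L1/L2 = AHBFG/-/- → run A
t=2: L0/L1/L2 = HBFG/A/- → run H
t=3: L0/L1/L2 = HBFG/A/- → run H
t=4: L0/L1/L2 = BFG/AH/- → run B
t=5: L0/L1/L2 = BFG/AH/- → run B
t=6: L0/L1/L2 = FG/AHB/- → run F
t=7: L0/L1/L2 = FG/AHB/- → run F
t=8: L0/L1/L2 = G/AHBF/- → run G
t=9: L0/L1/L2 = G/AHBF/- → run G
t=10: L0/L1/L2 = -/AHBF/- → run A
t=11: L0/L1/L2 = -/AHBF/- → run A
t=12: L0/L1/L2 = -/AHBF/- → run A
t=13: L0/L1/L2 = -/AHBF/- → run A
t=14: L0/L1/L2 = -/HBF/A → run H
t=15: L0/L1/L2 = -/HBF/A → run H
t=16: L0/L1/L2 = -/HBF/A → run H
t=17: L0/L1/L2 = -/HBF/A → run H
t=18: L0/L1/L2 = -/BF/A → run B
t=19: L0/L1/L2 = -/F/A → run F
t=20: L0/L1/L2 = -/F/A → run F
t=21: L0/L1/L2 = -/F/A → run F
t=22: L0/L1/L2 = -/F/A → run F
t=23: L0/L1/L2 = -/-/AF → run A
t=24: L0/L1/L2 = -/-/F → run F
t=25: (idle)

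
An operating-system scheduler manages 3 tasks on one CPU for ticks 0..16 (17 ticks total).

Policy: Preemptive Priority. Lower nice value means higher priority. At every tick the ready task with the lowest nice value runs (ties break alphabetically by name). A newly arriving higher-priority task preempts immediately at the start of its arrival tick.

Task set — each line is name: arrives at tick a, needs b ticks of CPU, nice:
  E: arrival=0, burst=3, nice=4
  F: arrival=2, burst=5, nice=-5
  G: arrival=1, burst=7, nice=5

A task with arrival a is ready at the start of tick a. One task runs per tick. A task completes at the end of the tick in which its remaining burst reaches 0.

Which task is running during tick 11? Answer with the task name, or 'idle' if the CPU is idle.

t=0: ready={E} → run E
t=1: ready={E,G} → run E
t=2: ready={E,F,G} → run F
t=3: ready={E,F,G} → run F
t=4: ready={E,F,G} → run F
t=5: ready={E,F,G} → run F
t=6: ready={E,F,G} → run F
t=7: ready={E,G} → run E
t=8: ready={G} → run G
t=9: ready={G} → run G
t=10: ready={G} → run G
t=11: ready={G} → run G
t=12: ready={G} → run G
t=13: ready={G} → run G
t=14: ready={G} → run G
t=15: (idle)
t=16: (idle)

running at tick 11 = G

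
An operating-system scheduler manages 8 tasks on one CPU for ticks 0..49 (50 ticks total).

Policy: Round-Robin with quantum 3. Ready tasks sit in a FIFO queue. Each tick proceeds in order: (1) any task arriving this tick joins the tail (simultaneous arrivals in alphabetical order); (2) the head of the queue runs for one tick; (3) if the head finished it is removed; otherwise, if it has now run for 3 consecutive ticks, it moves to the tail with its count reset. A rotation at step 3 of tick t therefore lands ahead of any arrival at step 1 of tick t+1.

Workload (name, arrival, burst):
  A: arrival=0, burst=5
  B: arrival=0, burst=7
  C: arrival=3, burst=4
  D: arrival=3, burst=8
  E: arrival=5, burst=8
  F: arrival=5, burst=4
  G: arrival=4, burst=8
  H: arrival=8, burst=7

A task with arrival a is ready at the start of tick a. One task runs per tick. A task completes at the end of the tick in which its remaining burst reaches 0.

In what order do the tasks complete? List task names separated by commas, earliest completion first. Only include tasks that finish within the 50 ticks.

t=0: queue=[A,B] q_used=0 → run A
t=1: queue=[A,B] q_used=1 → run A
t=2: queue=[A,B] q_used=2 → run A
t=3: queue=[B,A,C,D] q_used=0 → run B
t=4: queue=[B,A,C,D,G] q_used=1 → run B
t=5: queue=[B,A,C,D,G,E,F] q_used=2 → run B
t=6: queue=[A,C,D,G,E,F,B] q_used=0 → run A
t=7: queue=[A,C,D,G,E,F,B] q_used=1 → run A
t=8: queue=[C,D,G,E,F,B,H] q_used=0 → run C
t=9: queue=[C,D,G,E,F,B,H] q_used=1 → run C
t=10: queue=[C,D,G,E,F,B,H] q_used=2 → run C
t=11: queue=[D,G,E,F,B,H,C] q_used=0 → run D
t=12: queue=[D,G,E,F,B,H,C] q_used=1 → run D
t=13: queue=[D,G,E,F,B,H,C] q_used=2 → run D
t=14: queue=[G,E,F,B,H,C,D] q_used=0 → run G
t=15: queue=[G,E,F,B,H,C,D] q_used=1 → run G
t=16: queue=[G,E,F,B,H,C,D] q_used=2 → run G
t=17: queue=[E,F,B,H,C,D,G] q_used=0 → run E
t=18: queue=[E,F,B,H,C,D,G] q_used=1 → run E
t=19: queue=[E,F,B,H,C,D,G] q_used=2 → run E
t=20: queue=[F,B,H,C,D,G,E] q_used=0 → run F
t=21: queue=[F,B,H,C,D,G,E] q_used=1 → run F
t=22: queue=[F,B,H,C,D,G,E] q_used=2 → run F
t=23: queue=[B,H,C,D,G,E,F] q_used=0 → run B
t=24: queue=[B,H,C,D,G,E,F] q_used=1 → run B
t=25: queue=[B,H,C,D,G,E,F] q_used=2 → run B
t=26: queue=[H,C,D,G,E,F,B] q_used=0 → run H
t=27: queue=[H,C,D,G,E,F,B] q_used=1 → run H
t=28: queue=[H,C,D,G,E,F,B] q_used=2 → run H
t=29: queue=[C,D,G,E,F,B,H] q_used=0 → run C
t=30: queue=[D,G,E,F,B,H] q_used=0 → run D
t=31: queue=[D,G,E,F,B,H] q_used=1 → run D
t=32: queue=[D,G,E,F,B,H] q_used=2 → run D
t=33: queue=[G,E,F,B,H,D] q_used=0 → run G
t=34: queue=[G,E,F,B,H,D] q_used=1 → run G
t=35: queue=[G,E,F,B,H,D] q_used=2 → run G
t=36: queue=[E,F,B,H,D,G] q_used=0 → run E
t=37: queue=[E,F,B,H,D,G] q_used=1 → run E
t=38: queue=[E,F,B,H,D,G] q_used=2 → run E
t=39: queue=[F,B,H,D,G,E] q_used=0 → run F
t=40: queue=[B,H,D,G,E] q_used=0 → run B
t=41: queue=[H,D,G,E] q_used=0 → run H
t=42: queue=[H,D,G,E] q_used=1 → run H
t=43: queue=[H,D,G,E] q_used=2 → run H
t=44: queue=[D,G,E,H] q_used=0 → run D
t=45: queue=[D,G,E,H] q_used=1 → run D
t=46: queue=[G,E,H] q_used=0 → run G
t=47: queue=[G,E,H] q_used=1 → run G
t=48: queue=[E,H] q_used=0 → run E
t=49: queue=[E,H] q_used=1 → run E

completion order = A, C, F, B, D, G, E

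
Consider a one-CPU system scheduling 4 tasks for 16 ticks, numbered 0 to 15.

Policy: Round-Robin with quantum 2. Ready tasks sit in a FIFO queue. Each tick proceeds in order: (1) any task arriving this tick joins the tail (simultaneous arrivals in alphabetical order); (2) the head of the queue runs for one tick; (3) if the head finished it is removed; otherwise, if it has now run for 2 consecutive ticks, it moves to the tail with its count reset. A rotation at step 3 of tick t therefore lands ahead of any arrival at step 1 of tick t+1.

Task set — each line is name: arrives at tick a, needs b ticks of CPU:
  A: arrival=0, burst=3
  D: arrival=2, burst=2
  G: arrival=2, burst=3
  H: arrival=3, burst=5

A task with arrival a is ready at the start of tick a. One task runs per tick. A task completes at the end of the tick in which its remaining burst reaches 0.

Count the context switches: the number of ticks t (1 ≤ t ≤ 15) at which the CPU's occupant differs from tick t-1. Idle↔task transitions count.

t=0: queue=[A] q_used=0 → run A
t=1: queue=[A] q_used=1 → run A
t=2: queue=[A,D,G] q_used=0 → run A
t=3: queue=[D,G,H] q_used=0 → run D
t=4: queue=[D,G,H] q_used=1 → run D
t=5: queue=[G,H] q_used=0 → run G
t=6: queue=[G,H] q_used=1 → run G
t=7: queue=[H,G] q_used=0 → run H
t=8: queue=[H,G] q_used=1 → run H
t=9: queue=[G,H] q_used=0 → run G
t=10: queue=[H] q_used=0 → run H
t=11: queue=[H] q_used=1 → run H
t=12: queue=[H] q_used=0 → run H
t=13: (idle)
t=14: (idle)
t=15: (idle)

context switches = 6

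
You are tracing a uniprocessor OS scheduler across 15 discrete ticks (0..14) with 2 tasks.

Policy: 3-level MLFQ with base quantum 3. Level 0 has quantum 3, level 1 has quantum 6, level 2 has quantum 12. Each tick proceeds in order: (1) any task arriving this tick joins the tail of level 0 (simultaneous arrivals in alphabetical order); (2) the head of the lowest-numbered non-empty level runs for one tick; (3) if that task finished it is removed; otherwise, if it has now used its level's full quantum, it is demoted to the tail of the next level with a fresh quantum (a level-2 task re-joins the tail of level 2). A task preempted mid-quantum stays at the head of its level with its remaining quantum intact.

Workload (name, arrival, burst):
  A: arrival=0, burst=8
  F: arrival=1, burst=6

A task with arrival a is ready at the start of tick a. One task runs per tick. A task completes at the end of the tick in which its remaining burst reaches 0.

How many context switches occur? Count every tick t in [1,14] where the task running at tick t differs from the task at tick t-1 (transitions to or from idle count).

context switches = 4

t=0: L0/L1/L2 = A/-/- → run A
t=1: L0/L1/L2 = AF/-/- → run A
t=2: L0/L1/L2 = AF/-/- → run A
t=3: L0/L1/L2 = F/A/- → run F
t=4: L0/L1/L2 = F/A/- → run F
t=5: L0/L1/L2 = F/A/- → run F
t=6: L0/L1/L2 = -/AF/- → run A
t=7: L0/L1/L2 = -/AF/- → run A
t=8: L0/L1/L2 = -/AF/- → run A
t=9: L0/L1/L2 = -/AF/- → run A
t=10: L0/L1/L2 = -/AF/- → run A
t=11: L0/L1/L2 = -/F/- → run F
t=12: L0/L1/L2 = -/F/- → run F
t=13: L0/L1/L2 = -/F/- → run F
t=14: (idle)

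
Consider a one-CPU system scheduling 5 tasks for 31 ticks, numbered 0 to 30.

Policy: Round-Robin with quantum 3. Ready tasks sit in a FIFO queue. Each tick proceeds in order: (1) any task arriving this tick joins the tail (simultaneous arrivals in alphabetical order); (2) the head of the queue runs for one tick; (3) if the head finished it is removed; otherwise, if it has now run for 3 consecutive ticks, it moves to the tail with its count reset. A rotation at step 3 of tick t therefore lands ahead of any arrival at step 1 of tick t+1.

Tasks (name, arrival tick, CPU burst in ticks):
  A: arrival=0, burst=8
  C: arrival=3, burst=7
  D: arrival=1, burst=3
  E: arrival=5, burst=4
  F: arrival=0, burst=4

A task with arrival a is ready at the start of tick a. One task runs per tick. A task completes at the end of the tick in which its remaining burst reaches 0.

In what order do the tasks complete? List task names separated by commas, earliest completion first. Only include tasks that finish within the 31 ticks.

completion order = D, F, A, E, C

t=0: queue=[A,F] q_used=0 → run A
t=1: queue=[A,F,D] q_used=1 → run A
t=2: queue=[A,F,D] q_used=2 → run A
t=3: queue=[F,D,A,C] q_used=0 → run F
t=4: queue=[F,D,A,C] q_used=1 → run F
t=5: queue=[F,D,A,C,E] q_used=2 → run F
t=6: queue=[D,A,C,E,F] q_used=0 → run D
t=7: queue=[D,A,C,E,F] q_used=1 → run D
t=8: queue=[D,A,C,E,F] q_used=2 → run D
t=9: queue=[A,C,E,F] q_used=0 → run A
t=10: queue=[A,C,E,F] q_used=1 → run A
t=11: queue=[A,C,E,F] q_used=2 → run A
t=12: queue=[C,E,F,A] q_used=0 → run C
t=13: queue=[C,E,F,A] q_used=1 → run C
t=14: queue=[C,E,F,A] q_used=2 → run C
t=15: queue=[E,F,A,C] q_used=0 → run E
t=16: queue=[E,F,A,C] q_used=1 → run E
t=17: queue=[E,F,A,C] q_used=2 → run E
t=18: queue=[F,A,C,E] q_used=0 → run F
t=19: queue=[A,C,E] q_used=0 → run A
t=20: queue=[A,C,E] q_used=1 → run A
t=21: queue=[C,E] q_used=0 → run C
t=22: queue=[C,E] q_used=1 → run C
t=23: queue=[C,E] q_used=2 → run C
t=24: queue=[E,C] q_used=0 → run E
t=25: queue=[C] q_used=0 → run C
t=26: (idle)
t=27: (idle)
t=28: (idle)
t=29: (idle)
t=30: (idle)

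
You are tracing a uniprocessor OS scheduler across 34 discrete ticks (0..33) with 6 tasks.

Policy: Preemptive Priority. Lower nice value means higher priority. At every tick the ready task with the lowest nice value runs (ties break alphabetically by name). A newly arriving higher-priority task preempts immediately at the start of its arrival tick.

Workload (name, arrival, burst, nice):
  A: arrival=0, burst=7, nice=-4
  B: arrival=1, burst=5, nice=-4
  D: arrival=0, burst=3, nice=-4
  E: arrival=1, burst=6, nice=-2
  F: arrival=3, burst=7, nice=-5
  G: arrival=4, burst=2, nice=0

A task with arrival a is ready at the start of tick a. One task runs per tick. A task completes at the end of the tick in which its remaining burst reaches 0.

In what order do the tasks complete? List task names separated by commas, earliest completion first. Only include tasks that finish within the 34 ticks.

t=0: ready={A,D} → run A
t=1: ready={A,B,D,E} → run A
t=2: ready={A,B,D,E} → run A
t=3: ready={A,B,D,E,F} → run F
t=4: ready={A,B,D,E,F,G} → run F
t=5: ready={A,B,D,E,F,G} → run F
t=6: ready={A,B,D,E,F,G} → run F
t=7: ready={A,B,D,E,F,G} → run F
t=8: ready={A,B,D,E,F,G} → run F
t=9: ready={A,B,D,E,F,G} → run F
t=10: ready={A,B,D,E,G} → run A
t=11: ready={A,B,D,E,G} → run A
t=12: ready={A,B,D,E,G} → run A
t=13: ready={A,B,D,E,G} → run A
t=14: ready={B,D,E,G} → run B
t=15: ready={B,D,E,G} → run B
t=16: ready={B,D,E,G} → run B
t=17: ready={B,D,E,G} → run B
t=18: ready={B,D,E,G} → run B
t=19: ready={D,E,G} → run D
t=20: ready={D,E,G} → run D
t=21: ready={D,E,G} → run D
t=22: ready={E,G} → run E
t=23: ready={E,G} → run E
t=24: ready={E,G} → run E
t=25: ready={E,G} → run E
t=26: ready={E,G} → run E
t=27: ready={E,G} → run E
t=28: ready={G} → run G
t=29: ready={G} → run G
t=30: (idle)
t=31: (idle)
t=32: (idle)
t=33: (idle)

completion order = F, A, B, D, E, G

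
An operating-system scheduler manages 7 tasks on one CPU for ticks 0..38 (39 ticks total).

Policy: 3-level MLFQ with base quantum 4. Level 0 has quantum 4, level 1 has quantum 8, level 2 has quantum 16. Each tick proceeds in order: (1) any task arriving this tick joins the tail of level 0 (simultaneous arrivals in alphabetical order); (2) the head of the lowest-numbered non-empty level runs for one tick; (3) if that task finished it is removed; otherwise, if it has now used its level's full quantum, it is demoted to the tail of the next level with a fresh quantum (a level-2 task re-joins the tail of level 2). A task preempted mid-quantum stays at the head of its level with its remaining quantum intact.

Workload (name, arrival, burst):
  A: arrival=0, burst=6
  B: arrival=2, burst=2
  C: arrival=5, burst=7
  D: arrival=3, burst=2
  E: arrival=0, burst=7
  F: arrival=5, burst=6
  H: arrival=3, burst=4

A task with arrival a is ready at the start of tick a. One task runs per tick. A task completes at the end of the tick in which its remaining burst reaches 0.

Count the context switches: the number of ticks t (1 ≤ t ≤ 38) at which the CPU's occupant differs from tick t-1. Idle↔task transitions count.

context switches = 11

t=0: L0/L1/L2 = AE/-/- → run A
t=1: L0/L1/L2 = AE/-/- → run A
t=2: L0/L1/L2 = AEB/-/- → run A
t=3: L0/L1/L2 = AEBDH/-/- → run A
t=4: L0/L1/L2 = EBDH/A/- → run E
t=5: L0/L1/L2 = EBDHCF/A/- → run E
t=6: L0/L1/L2 = EBDHCF/A/- → run E
t=7: L0/L1/L2 = EBDHCF/A/- → run E
t=8: L0/L1/L2 = BDHCF/AE/- → run B
t=9: L0/L1/L2 = BDHCF/AE/- → run B
t=10: L0/L1/L2 = DHCF/AE/- → run D
t=11: L0/L1/L2 = DHCF/AE/- → run D
t=12: L0/L1/L2 = HCF/AE/- → run H
t=13: L0/L1/L2 = HCF/AE/- → run H
t=14: L0/L1/L2 = HCF/AE/- → run H
t=15: L0/L1/L2 = HCF/AE/- → run H
t=16: L0/L1/L2 = CF/AE/- → run C
t=17: L0/L1/L2 = CF/AE/- → run C
t=18: L0/L1/L2 = CF/AE/- → run C
t=19: L0/L1/L2 = CF/AE/- → run C
t=20: L0/L1/L2 = F/AEC/- → run F
t=21: L0/L1/L2 = F/AEC/- → run F
t=22: L0/L1/L2 = F/AEC/- → run F
t=23: L0/L1/L2 = F/AEC/- → run F
t=24: L0/L1/L2 = -/AECF/- → run A
t=25: L0/L1/L2 = -/AECF/- → run A
t=26: L0/L1/L2 = -/ECF/- → run E
t=27: L0/L1/L2 = -/ECF/- → run E
t=28: L0/L1/L2 = -/ECF/- → run E
t=29: L0/L1/L2 = -/CF/- → run C
t=30: L0/L1/L2 = -/CF/- → run C
t=31: L0/L1/L2 = -/CF/- → run C
t=32: L0/L1/L2 = -/F/- → run F
t=33: L0/L1/L2 = -/F/- → run F
t=34: (idle)
t=35: (idle)
t=36: (idle)
t=37: (idle)
t=38: (idle)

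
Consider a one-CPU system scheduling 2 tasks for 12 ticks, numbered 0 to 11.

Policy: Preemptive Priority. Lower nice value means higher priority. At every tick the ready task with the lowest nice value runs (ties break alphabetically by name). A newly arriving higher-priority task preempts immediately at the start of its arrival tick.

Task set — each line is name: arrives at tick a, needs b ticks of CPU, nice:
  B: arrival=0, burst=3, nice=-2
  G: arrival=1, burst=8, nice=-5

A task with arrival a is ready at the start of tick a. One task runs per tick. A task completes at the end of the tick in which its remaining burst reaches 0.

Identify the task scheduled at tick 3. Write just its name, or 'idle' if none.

running at tick 3 = G

t=0: ready={B} → run B
t=1: ready={B,G} → run G
t=2: ready={B,G} → run G
t=3: ready={B,G} → run G
t=4: ready={B,G} → run G
t=5: ready={B,G} → run G
t=6: ready={B,G} → run G
t=7: ready={B,G} → run G
t=8: ready={B,G} → run G
t=9: ready={B} → run B
t=10: ready={B} → run B
t=11: (idle)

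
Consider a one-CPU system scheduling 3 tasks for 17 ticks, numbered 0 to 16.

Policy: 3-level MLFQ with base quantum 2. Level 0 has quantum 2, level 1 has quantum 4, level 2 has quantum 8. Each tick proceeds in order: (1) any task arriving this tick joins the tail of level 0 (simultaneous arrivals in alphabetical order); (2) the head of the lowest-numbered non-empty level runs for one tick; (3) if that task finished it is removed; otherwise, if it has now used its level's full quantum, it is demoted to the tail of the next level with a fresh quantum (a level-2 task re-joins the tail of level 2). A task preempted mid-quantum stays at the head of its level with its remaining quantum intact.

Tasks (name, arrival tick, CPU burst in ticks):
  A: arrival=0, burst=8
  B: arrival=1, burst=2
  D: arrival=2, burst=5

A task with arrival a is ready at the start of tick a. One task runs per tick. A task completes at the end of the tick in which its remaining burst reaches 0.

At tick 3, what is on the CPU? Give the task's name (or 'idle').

running at tick 3 = B

t=0: L0/L1/L2 = A/-/- → run A
t=1: L0/L1/L2 = AB/-/- → run A
t=2: L0/L1/L2 = BD/A/- → run B
t=3: L0/L1/L2 = BD/A/- → run B
t=4: L0/L1/L2 = D/A/- → run D
t=5: L0/L1/L2 = D/A/- → run D
t=6: L0/L1/L2 = -/AD/- → run A
t=7: L0/L1/L2 = -/AD/- → run A
t=8: L0/L1/L2 = -/AD/- → run A
t=9: L0/L1/L2 = -/AD/- → run A
t=10: L0/L1/L2 = -/D/A → run D
t=11: L0/L1/L2 = -/D/A → run D
t=12: L0/L1/L2 = -/D/A → run D
t=13: L0/L1/L2 = -/-/A → run A
t=14: L0/L1/L2 = -/-/A → run A
t=15: (idle)
t=16: (idle)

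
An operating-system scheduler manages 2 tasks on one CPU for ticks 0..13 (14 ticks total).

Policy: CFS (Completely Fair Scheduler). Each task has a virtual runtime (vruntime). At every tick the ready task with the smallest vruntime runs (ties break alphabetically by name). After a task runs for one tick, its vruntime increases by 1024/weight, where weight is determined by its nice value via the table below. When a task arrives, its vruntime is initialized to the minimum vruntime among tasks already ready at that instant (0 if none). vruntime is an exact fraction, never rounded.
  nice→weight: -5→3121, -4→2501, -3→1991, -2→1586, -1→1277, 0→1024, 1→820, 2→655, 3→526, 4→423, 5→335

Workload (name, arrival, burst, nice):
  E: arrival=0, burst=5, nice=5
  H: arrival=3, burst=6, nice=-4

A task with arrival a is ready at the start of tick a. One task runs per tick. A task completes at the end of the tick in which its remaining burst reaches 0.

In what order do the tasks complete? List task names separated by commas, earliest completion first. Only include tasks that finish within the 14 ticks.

completion order = H, E

t=0: vr[E=0] → run E
t=1: vr[E=1024/335] → run E
t=2: vr[E=2048/335] → run E
t=3: vr[E=3072/335 H=3072/335] → run E
t=4: vr[E=4096/335 H=3072/335] → run H
t=5: vr[E=4096/335 H=8026112/837835] → run H
t=6: vr[E=4096/335 H=8369152/837835] → run H
t=7: vr[E=4096/335 H=8712192/837835] → run H
t=8: vr[E=4096/335 H=9055232/837835] → run H
t=9: vr[E=4096/335 H=9398272/837835] → run H
t=10: vr[E=4096/335] → run E
t=11: (idle)
t=12: (idle)
t=13: (idle)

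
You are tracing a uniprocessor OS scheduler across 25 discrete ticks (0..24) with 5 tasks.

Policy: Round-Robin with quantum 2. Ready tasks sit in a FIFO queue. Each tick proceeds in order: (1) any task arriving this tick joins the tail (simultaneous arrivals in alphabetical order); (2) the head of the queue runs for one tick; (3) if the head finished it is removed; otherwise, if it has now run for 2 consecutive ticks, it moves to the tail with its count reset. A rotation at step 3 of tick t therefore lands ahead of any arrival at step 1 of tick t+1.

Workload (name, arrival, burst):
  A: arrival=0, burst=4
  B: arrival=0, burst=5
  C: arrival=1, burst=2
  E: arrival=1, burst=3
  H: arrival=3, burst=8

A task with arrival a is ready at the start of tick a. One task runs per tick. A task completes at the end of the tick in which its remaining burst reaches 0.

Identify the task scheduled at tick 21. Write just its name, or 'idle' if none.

running at tick 21 = H

t=0: queue=[A,B] q_used=0 → run A
t=1: queue=[A,B,C,E] q_used=1 → run A
t=2: queue=[B,C,E,A] q_used=0 → run B
t=3: queue=[B,C,E,A,H] q_used=1 → run B
t=4: queue=[C,E,A,H,B] q_used=0 → run C
t=5: queue=[C,E,A,H,B] q_used=1 → run C
t=6: queue=[E,A,H,B] q_used=0 → run E
t=7: queue=[E,A,H,B] q_used=1 → run E
t=8: queue=[A,H,B,E] q_used=0 → run A
t=9: queue=[A,H,B,E] q_used=1 → run A
t=10: queue=[H,B,E] q_used=0 → run H
t=11: queue=[H,B,E] q_used=1 → run H
t=12: queue=[B,E,H] q_used=0 → run B
t=13: queue=[B,E,H] q_used=1 → run B
t=14: queue=[E,H,B] q_used=0 → run E
t=15: queue=[H,B] q_used=0 → run H
t=16: queue=[H,B] q_used=1 → run H
t=17: queue=[B,H] q_used=0 → run B
t=18: queue=[H] q_used=0 → run H
t=19: queue=[H] q_used=1 → run H
t=20: queue=[H] q_used=0 → run H
t=21: queue=[H] q_used=1 → run H
t=22: (idle)
t=23: (idle)
t=24: (idle)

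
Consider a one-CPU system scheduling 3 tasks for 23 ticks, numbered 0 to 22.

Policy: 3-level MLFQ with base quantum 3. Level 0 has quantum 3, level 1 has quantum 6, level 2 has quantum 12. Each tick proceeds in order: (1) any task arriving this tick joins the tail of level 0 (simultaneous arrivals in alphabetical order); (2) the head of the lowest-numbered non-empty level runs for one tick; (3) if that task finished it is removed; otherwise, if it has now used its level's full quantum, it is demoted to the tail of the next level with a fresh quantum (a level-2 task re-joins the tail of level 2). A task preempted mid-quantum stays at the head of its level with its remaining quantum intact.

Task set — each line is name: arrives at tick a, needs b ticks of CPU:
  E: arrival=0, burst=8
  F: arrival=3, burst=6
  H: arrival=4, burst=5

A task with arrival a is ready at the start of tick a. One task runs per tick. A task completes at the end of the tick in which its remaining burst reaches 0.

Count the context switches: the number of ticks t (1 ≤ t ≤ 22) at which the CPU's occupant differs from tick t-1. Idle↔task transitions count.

context switches = 6

t=0: L0/L1/L2 = E/-/- → run E
t=1: L0/L1/L2 = E/-/- → run E
t=2: L0/L1/L2 = E/-/- → run E
t=3: L0/L1/L2 = F/E/- → run F
t=4: L0/L1/L2 = FH/E/- → run F
t=5: L0/L1/L2 = FH/E/- → run F
t=6: L0/L1/L2 = H/EF/- → run H
t=7: L0/L1/L2 = H/EF/- → run H
t=8: L0/L1/L2 = H/EF/- → run H
t=9: L0/L1/L2 = -/EFH/- → run E
t=10: L0/L1/L2 = -/EFH/- → run E
t=11: L0/L1/L2 = -/EFH/- → run E
t=12: L0/L1/L2 = -/EFH/- → run E
t=13: L0/L1/L2 = -/EFH/- → run E
t=14: L0/L1/L2 = -/FH/- → run F
t=15: L0/L1/L2 = -/FH/- → run F
t=16: L0/L1/L2 = -/FH/- → run F
t=17: L0/L1/L2 = -/H/- → run H
t=18: L0/L1/L2 = -/H/- → run H
t=19: (idle)
t=20: (idle)
t=21: (idle)
t=22: (idle)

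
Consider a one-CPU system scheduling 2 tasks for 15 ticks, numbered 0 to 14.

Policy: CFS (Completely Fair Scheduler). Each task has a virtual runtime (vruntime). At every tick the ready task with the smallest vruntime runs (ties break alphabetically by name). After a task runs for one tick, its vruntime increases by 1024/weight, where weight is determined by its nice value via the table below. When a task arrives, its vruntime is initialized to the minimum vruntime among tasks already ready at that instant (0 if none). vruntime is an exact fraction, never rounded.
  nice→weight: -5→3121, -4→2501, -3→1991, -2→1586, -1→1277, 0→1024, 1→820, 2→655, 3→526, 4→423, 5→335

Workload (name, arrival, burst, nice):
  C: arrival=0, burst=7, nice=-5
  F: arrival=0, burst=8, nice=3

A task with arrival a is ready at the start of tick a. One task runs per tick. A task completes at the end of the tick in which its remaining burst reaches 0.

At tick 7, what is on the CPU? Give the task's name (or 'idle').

running at tick 7 = F

t=0: vr[C=0 F=0] → run C
t=1: vr[C=1024/3121 F=0] → run F
t=2: vr[C=1024/3121 F=512/263] → run C
t=3: vr[C=2048/3121 F=512/263] → run C
t=4: vr[C=3072/3121 F=512/263] → run C
t=5: vr[C=4096/3121 F=512/263] → run C
t=6: vr[C=5120/3121 F=512/263] → run C
t=7: vr[C=6144/3121 F=512/263] → run F
t=8: vr[C=6144/3121 F=1024/263] → run C
t=9: vr[F=1024/263] → run F
t=10: vr[F=1536/263] → run F
t=11: vr[F=2048/263] → run F
t=12: vr[F=2560/263] → run F
t=13: vr[F=3072/263] → run F
t=14: vr[F=3584/263] → run F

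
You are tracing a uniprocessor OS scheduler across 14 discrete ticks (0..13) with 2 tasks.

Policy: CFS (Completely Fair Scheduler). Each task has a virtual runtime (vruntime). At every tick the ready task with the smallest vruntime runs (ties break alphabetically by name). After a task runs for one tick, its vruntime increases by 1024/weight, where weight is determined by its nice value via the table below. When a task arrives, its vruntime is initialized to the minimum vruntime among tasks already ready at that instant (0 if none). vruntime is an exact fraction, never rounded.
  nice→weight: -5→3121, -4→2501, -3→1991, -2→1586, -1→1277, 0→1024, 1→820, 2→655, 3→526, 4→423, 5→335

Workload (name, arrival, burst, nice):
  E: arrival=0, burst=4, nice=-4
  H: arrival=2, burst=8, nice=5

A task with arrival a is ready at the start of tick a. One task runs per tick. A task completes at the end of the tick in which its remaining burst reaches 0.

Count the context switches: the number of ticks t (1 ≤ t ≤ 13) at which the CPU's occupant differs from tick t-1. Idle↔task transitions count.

t=0: vr[E=0] → run E
t=1: vr[E=1024/2501] → run E
t=2: vr[E=2048/2501 H=2048/2501] → run E
t=3: vr[E=3072/2501 H=2048/2501] → run H
t=4: vr[E=3072/2501 H=3247104/837835] → run E
t=5: vr[H=3247104/837835] → run H
t=6: vr[H=5808128/837835] → run H
t=7: vr[H=8369152/837835] → run H
t=8: vr[H=10930176/837835] → run H
t=9: vr[H=2698240/167567] → run H
t=10: vr[H=16052224/837835] → run H
t=11: vr[H=18613248/837835] → run H
t=12: (idle)
t=13: (idle)

context switches = 4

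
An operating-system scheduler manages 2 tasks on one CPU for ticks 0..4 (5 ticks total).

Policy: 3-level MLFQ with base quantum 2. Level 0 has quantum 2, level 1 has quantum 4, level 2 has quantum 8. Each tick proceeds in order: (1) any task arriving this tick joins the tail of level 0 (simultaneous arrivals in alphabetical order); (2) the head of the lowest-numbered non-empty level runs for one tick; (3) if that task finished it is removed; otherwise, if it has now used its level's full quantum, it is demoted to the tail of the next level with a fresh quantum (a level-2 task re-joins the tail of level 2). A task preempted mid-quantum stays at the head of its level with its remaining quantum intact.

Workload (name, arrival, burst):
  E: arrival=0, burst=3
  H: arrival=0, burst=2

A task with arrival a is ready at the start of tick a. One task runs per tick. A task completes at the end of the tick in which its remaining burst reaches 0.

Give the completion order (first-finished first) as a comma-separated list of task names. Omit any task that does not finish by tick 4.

completion order = H, E

t=0: L0/L1/L2 = EH/-/- → run E
t=1: L0/L1/L2 = EH/-/- → run E
t=2: L0/L1/L2 = H/E/- → run H
t=3: L0/L1/L2 = H/E/- → run H
t=4: L0/L1/L2 = -/E/- → run E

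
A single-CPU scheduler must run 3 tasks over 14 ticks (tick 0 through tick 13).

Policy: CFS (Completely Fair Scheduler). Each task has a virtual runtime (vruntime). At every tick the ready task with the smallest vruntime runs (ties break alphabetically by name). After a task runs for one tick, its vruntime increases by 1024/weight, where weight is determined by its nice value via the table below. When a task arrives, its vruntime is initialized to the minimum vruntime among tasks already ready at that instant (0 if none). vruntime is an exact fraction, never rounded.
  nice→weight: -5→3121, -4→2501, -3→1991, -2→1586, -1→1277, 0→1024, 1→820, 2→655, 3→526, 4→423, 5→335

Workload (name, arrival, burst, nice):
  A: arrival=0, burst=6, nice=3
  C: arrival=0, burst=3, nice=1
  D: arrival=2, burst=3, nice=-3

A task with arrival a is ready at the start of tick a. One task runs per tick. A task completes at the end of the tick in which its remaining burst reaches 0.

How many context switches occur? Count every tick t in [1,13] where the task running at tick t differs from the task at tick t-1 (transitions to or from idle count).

context switches = 7

t=0: vr[A=0 C=0] → run A
t=1: vr[A=512/263 C=0] → run C
t=2: vr[A=512/263 C=256/205 D=256/205] → run C
t=3: vr[A=512/263 C=512/205 D=256/205] → run D
t=4: vr[A=512/263 C=512/205 D=719616/408155] → run D
t=5: vr[A=512/263 C=512/205 D=929536/408155] → run A
t=6: vr[A=1024/263 C=512/205 D=929536/408155] → run D
t=7: vr[A=1024/263 C=512/205] → run C
t=8: vr[A=1024/263] → run A
t=9: vr[A=1536/263] → run A
t=10: vr[A=2048/263] → run A
t=11: vr[A=2560/263] → run A
t=12: (idle)
t=13: (idle)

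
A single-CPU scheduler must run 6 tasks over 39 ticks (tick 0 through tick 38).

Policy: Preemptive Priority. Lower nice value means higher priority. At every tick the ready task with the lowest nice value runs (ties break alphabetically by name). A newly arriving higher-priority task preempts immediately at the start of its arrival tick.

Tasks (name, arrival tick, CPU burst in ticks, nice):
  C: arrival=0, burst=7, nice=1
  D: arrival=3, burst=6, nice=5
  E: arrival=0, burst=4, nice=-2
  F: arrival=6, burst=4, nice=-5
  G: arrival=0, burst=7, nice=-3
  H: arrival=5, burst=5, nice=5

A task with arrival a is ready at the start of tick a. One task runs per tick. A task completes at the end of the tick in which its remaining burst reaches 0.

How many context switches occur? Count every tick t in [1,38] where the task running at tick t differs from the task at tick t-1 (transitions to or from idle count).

t=0: ready={C,E,G} → run G
t=1: ready={C,E,G} → run G
t=2: ready={C,E,G} → run G
t=3: ready={C,D,E,G} → run G
t=4: ready={C,D,E,G} → run G
t=5: ready={C,D,E,G,H} → run G
t=6: ready={C,D,E,F,G,H} → run F
t=7: ready={C,D,E,F,G,H} → run F
t=8: ready={C,D,E,F,G,H} → run F
t=9: ready={C,D,E,F,G,H} → run F
t=10: ready={C,D,E,G,H} → run G
t=11: ready={C,D,E,H} → run E
t=12: ready={C,D,E,H} → run E
t=13: ready={C,D,E,H} → run E
t=14: ready={C,D,E,H} → run E
t=15: ready={C,D,H} → run C
t=16: ready={C,D,H} → run C
t=17: ready={C,D,H} → run C
t=18: ready={C,D,H} → run C
t=19: ready={C,D,H} → run C
t=20: ready={C,D,H} → run C
t=21: ready={C,D,H} → run C
t=22: ready={D,H} → run D
t=23: ready={D,H} → run D
t=24: ready={D,H} → run D
t=25: ready={D,H} → run D
t=26: ready={D,H} → run D
t=27: ready={D,H} → run D
t=28: ready={H} → run H
t=29: ready={H} → run H
t=30: ready={H} → run H
t=31: ready={H} → run H
t=32: ready={H} → run H
t=33: (idle)
t=34: (idle)
t=35: (idle)
t=36: (idle)
t=37: (idle)
t=38: (idle)

context switches = 7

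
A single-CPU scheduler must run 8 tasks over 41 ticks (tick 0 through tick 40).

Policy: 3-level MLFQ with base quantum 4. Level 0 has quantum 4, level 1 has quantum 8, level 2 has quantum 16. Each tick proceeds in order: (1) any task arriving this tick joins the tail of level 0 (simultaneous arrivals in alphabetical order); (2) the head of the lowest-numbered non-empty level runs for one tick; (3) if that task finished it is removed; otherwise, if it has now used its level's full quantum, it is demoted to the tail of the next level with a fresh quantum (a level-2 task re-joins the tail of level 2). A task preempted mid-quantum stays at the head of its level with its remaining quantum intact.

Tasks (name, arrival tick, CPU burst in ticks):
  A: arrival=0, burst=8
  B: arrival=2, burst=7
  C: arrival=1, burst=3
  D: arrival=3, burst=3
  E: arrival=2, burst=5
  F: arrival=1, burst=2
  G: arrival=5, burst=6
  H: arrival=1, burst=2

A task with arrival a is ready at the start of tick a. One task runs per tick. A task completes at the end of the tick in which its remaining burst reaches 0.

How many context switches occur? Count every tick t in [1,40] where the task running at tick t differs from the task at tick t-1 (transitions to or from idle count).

t=0: L0/L1/L2 = A/-/- → run A
t=1: L0/L1/L2 = ACFH/-/- → run A
t=2: L0/L1/L2 = ACFHBE/-/- → run A
t=3: L0/L1/L2 = ACFHBED/-/- → run A
t=4: L0/L1/L2 = CFHBED/A/- → run C
t=5: L0/L1/L2 = CFHBEDG/A/- → run C
t=6: L0/L1/L2 = CFHBEDG/A/- → run C
t=7: L0/L1/L2 = FHBEDG/A/- → run F
t=8: L0/L1/L2 = FHBEDG/A/- → run F
t=9: L0/L1/L2 = HBEDG/A/- → run H
t=10: L0/L1/L2 = HBEDG/A/- → run H
t=11: L0/L1/L2 = BEDG/A/- → run B
t=12: L0/L1/L2 = BEDG/A/- → run B
t=13: L0/L1/L2 = BEDG/A/- → run B
t=14: L0/L1/L2 = BEDG/A/- → run B
t=15: L0/L1/L2 = EDG/AB/- → run E
t=16: L0/L1/L2 = EDG/AB/- → run E
t=17: L0/L1/L2 = EDG/AB/- → run E
t=18: L0/L1/L2 = EDG/AB/- → run E
t=19: L0/L1/L2 = DG/ABE/- → run D
t=20: L0/L1/L2 = DG/ABE/- → run D
t=21: L0/L1/L2 = DG/ABE/- → run D
t=22: L0/L1/L2 = G/ABE/- → run G
t=23: L0/L1/L2 = G/ABE/- → run G
t=24: L0/L1/L2 = G/ABE/- → run G
t=25: L0/L1/L2 = G/ABE/- → run G
t=26: L0/L1/L2 = -/ABEG/- → run A
t=27: L0/L1/L2 = -/ABEG/- → run A
t=28: L0/L1/L2 = -/ABEG/- → run A
t=29: L0/L1/L2 = -/ABEG/- → run A
t=30: L0/L1/L2 = -/BEG/- → run B
t=31: L0/L1/L2 = -/BEG/- → run B
t=32: L0/L1/L2 = -/BEG/- → run B
t=33: L0/L1/L2 = -/EG/- → run E
t=34: L0/L1/L2 = -/G/- → run G
t=35: L0/L1/L2 = -/G/- → run G
t=36: (idle)
t=37: (idle)
t=38: (idle)
t=39: (idle)
t=40: (idle)

context switches = 12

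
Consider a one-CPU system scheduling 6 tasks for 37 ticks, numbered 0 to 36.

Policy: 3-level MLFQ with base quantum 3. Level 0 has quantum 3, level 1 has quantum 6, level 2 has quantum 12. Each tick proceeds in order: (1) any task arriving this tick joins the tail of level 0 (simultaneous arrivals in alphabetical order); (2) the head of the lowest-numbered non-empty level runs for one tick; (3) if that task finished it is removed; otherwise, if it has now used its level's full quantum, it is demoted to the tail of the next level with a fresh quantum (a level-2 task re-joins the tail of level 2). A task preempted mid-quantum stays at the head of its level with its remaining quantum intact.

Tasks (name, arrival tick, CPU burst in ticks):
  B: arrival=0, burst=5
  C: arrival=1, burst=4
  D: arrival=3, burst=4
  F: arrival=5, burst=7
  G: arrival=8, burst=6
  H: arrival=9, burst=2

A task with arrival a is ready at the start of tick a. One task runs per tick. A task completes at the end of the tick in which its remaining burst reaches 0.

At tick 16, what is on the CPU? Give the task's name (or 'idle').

running at tick 16 = H

t=0: L0/L1/L2 = B/-/- → run B
t=1: L0/L1/L2 = BC/-/- → run B
t=2: L0/L1/L2 = BC/-/- → run B
t=3: L0/L1/L2 = CD/B/- → run C
t=4: L0/L1/L2 = CD/B/- → run C
t=5: L0/L1/L2 = CDF/B/- → run C
t=6: L0/L1/L2 = DF/BC/- → run D
t=7: L0/L1/L2 = DF/BC/- → run D
t=8: L0/L1/L2 = DFG/BC/- → run D
t=9: L0/L1/L2 = FGH/BCD/- → run F
t=10: L0/L1/L2 = FGH/BCD/- → run F
t=11: L0/L1/L2 = FGH/BCD/- → run F
t=12: L0/L1/L2 = GH/BCDF/- → run G
t=13: L0/L1/L2 = GH/BCDF/- → run G
t=14: L0/L1/L2 = GH/BCDF/- → run G
t=15: L0/L1/L2 = H/BCDFG/- → run H
t=16: L0/L1/L2 = H/BCDFG/- → run H
t=17: L0/L1/L2 = -/BCDFG/- → run B
t=18: L0/L1/L2 = -/BCDFG/- → run B
t=19: L0/L1/L2 = -/CDFG/- → run C
t=20: L0/L1/L2 = -/DFG/- → run D
t=21: L0/L1/L2 = -/FG/- → run F
t=22: L0/L1/L2 = -/FG/- → run F
t=23: L0/L1/L2 = -/FG/- → run F
t=24: L0/L1/L2 = -/FG/- → run F
t=25: L0/L1/L2 = -/G/- → run G
t=26: L0/L1/L2 = -/G/- → run G
t=27: L0/L1/L2 = -/G/- → run G
t=28: (idle)
t=29: (idle)
t=30: (idle)
t=31: (idle)
t=32: (idle)
t=33: (idle)
t=34: (idle)
t=35: (idle)
t=36: (idle)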